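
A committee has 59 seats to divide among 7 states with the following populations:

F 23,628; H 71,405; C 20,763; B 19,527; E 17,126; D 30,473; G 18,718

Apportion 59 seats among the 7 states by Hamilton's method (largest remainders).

Total 201640; standard divisor 201640/59 ≈ 3417.627.
Standard quotas: F 6.9136, H 20.8932, C 6.0753, B 5.7136, E 5.0111, D 8.9164, G 5.4769.
Lower quotas: F 6, H 20, C 6, B 5, E 5, D 8, G 5 (sum 55, leaving 4 seats).
Remainders in descending order: D 0.9164, F 0.9136, H 0.8932, B 0.7136, G 0.4769, C 0.0753, E 0.0111.
Largest remainders: D, F, H, B receive the extra seats.

F=7; H=21; C=6; B=6; E=5; D=9; G=5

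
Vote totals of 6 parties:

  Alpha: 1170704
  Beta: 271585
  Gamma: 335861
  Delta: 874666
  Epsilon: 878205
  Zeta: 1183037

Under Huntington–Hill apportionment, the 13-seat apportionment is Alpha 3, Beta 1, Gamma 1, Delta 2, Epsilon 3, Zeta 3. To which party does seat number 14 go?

Priority for the next seat is population ÷ (√(s·(s+1))).
Priorities: Alpha 337953.135, Beta 192039.595, Gamma 237489.591, Delta 357080.899, Epsilon 253515.947, Zeta 341513.365.
Highest priority: Delta.

Delta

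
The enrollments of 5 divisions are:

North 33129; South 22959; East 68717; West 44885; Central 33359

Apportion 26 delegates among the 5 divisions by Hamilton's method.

Total 203049; standard divisor 203049/26 ≈ 7809.577.
Standard quotas: North 4.2421, South 2.9399, East 8.7991, West 5.7474, Central 4.2716.
Lower quotas: North 4, South 2, East 8, West 5, Central 4 (sum 23, leaving 3 seats).
Remainders in descending order: South 0.9399, East 0.7991, West 0.7474, Central 0.2716, North 0.2421.
Largest remainders: South, East, West receive the extra seats.

North 4, South 3, East 9, West 6, Central 4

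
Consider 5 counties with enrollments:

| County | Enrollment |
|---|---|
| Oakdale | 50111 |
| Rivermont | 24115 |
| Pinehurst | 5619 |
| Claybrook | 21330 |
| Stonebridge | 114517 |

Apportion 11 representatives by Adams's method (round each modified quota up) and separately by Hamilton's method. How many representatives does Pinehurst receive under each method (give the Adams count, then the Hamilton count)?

1 and 0

Adams: Oakdale 3, Rivermont 1, Pinehurst 1, Claybrook 1, Stonebridge 5.
Hamilton: Oakdale 3, Rivermont 1, Pinehurst 0, Claybrook 1, Stonebridge 6.
Pinehurst gets 1 under Adams and 0 under Hamilton.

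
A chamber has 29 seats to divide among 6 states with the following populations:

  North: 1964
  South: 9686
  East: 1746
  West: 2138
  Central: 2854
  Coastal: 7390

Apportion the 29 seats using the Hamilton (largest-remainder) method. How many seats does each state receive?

Total 25778; standard divisor 25778/29 ≈ 888.897.
Standard quotas: North 2.2095, South 10.8967, East 1.9642, West 2.4052, Central 3.2107, Coastal 8.3137.
Lower quotas: North 2, South 10, East 1, West 2, Central 3, Coastal 8 (sum 26, leaving 3 seats).
Remainders in descending order: East 0.9642, South 0.8967, West 0.4052, Coastal 0.3137, Central 0.2107, North 0.2095.
Largest remainders: East, South, West receive the extra seats.

North: 2, South: 11, East: 2, West: 3, Central: 3, Coastal: 8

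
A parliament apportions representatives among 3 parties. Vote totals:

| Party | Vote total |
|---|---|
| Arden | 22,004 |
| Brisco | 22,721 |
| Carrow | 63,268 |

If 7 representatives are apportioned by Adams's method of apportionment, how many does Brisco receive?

2

Standard divisor 107993/7 ≈ 15427.571; standard quotas: Arden 1.426, Brisco 1.473, Carrow 4.101.
Rounding up gives 2, 2, 5 = 9 seats, so the divisor must be adjusted.
With modified divisor 21500: modified quotas Arden 1.023, Brisco 1.057, Carrow 2.943.
Rounding up: Arden 2, Brisco 2, Carrow 3 (total 7).
Brisco receives 2.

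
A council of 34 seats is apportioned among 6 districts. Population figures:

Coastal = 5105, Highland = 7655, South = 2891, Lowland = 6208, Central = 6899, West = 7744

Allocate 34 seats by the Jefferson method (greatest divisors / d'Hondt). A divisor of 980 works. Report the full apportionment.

With modified divisor 980: modified quotas Coastal 5.209, Highland 7.811, South 2.950, Lowland 6.335, Central 7.040, West 7.902.
Rounding down: Coastal 5, Highland 7, South 2, Lowland 6, Central 7, West 7 (total 34).

Coastal 5, Highland 7, South 2, Lowland 6, Central 7, West 7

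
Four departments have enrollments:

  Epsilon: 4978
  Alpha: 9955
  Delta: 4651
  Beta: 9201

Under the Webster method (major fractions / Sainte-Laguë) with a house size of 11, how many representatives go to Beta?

3

Standard divisor 28785/11 ≈ 2616.818; standard quotas: Epsilon 1.902, Alpha 3.804, Delta 1.777, Beta 3.516.
Rounding to the nearest integer gives 2, 4, 2, 4 = 12 seats, so the divisor must be adjusted.
With modified divisor 2700: modified quotas Epsilon 1.844, Alpha 3.687, Delta 1.723, Beta 3.408.
Rounding to the nearest integer: Epsilon 2, Alpha 4, Delta 2, Beta 3 (total 11).
Beta receives 3.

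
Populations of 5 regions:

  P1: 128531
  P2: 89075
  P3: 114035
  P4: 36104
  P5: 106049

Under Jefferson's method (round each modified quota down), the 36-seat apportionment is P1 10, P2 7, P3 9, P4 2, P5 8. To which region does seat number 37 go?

Priority for the next seat is population ÷ (current seats + 1).
Priorities: P1 11684.636, P2 11134.375, P3 11403.500, P4 12034.667, P5 11783.222.
Highest priority: P4.

P4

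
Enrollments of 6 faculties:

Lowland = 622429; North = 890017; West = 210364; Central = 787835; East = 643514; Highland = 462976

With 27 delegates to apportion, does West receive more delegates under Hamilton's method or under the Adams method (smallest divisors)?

Hamilton: Lowland 5, North 7, West 1, Central 6, East 5, Highland 3.
Adams: Lowland 5, North 6, West 2, Central 6, East 5, Highland 3.
West gets 1 under Hamilton and 2 under Adams.

Adams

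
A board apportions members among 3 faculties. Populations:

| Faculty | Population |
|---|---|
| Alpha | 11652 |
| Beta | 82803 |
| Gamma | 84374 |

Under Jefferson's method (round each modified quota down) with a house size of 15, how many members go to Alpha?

Standard divisor 178829/15 ≈ 11921.933; standard quotas: Alpha 0.977, Beta 6.945, Gamma 7.077.
Rounding down gives 0, 6, 7 = 13 seats, so the divisor must be adjusted.
With modified divisor 11100: modified quotas Alpha 1.050, Beta 7.460, Gamma 7.601.
Rounding down: Alpha 1, Beta 7, Gamma 7 (total 15).
Alpha receives 1.

1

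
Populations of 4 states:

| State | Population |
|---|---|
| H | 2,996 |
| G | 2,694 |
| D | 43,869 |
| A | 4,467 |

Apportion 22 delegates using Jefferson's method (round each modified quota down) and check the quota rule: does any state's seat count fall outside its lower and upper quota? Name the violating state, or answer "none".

Standard quotas: H 1.220, G 1.097, D 17.864, A 1.819.
Jefferson allocation: H 1, G 1, D 19, A 1.
D has quota 17.864 (lower 17, upper 18) but receives 19 — outside the quota interval.

D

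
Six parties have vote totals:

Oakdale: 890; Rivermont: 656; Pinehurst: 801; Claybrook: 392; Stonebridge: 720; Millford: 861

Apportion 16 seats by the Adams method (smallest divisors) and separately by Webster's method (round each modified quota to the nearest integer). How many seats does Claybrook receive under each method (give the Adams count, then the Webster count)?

Adams: Oakdale 3, Rivermont 2, Pinehurst 3, Claybrook 2, Stonebridge 3, Millford 3.
Webster: Oakdale 3, Rivermont 3, Pinehurst 3, Claybrook 1, Stonebridge 3, Millford 3.
Claybrook gets 2 under Adams and 1 under Webster.

2 and 1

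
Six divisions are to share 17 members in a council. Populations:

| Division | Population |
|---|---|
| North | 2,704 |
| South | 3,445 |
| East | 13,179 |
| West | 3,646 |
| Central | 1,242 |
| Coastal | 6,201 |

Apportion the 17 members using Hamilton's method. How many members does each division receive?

North 2, South 2, East 7, West 2, Central 1, Coastal 3

The standard divisor is 30417/17 ≈ 1789.235.
Standard quotas: North 1.5113, South 1.9254, East 7.3657, West 2.0377, Central 0.6942, Coastal 3.4657.
Lower quotas: North 1, South 1, East 7, West 2, Central 0, Coastal 3 (sum 14, leaving 3 seats).
Remainders in descending order: South 0.9254, Central 0.6942, North 0.5113, Coastal 0.4657, East 0.3657, West 0.0377.
The surplus seats go to South, Central, North.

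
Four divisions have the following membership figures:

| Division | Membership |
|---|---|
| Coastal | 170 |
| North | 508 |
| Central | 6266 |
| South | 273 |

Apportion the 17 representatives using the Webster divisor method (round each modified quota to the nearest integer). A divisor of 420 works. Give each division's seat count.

With modified divisor 420: modified quotas Coastal 0.405, North 1.210, Central 14.919, South 0.650.
Rounding to the nearest integer: Coastal 0, North 1, Central 15, South 1 (total 17).

Coastal 0; North 1; Central 15; South 1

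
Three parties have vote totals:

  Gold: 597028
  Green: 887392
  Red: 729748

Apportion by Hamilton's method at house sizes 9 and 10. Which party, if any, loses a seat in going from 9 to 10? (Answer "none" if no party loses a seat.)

At 9 seats: Gold 2, Green 4, Red 3.
At 10 seats: Gold 3, Green 4, Red 3.
No party's allocation decreased.

none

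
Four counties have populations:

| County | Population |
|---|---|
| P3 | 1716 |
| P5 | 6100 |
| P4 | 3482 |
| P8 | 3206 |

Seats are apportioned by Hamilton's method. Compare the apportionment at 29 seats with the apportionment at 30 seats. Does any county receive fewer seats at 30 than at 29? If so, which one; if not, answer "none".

At 29 seats: P3 4, P5 12, P4 7, P8 6.
At 30 seats: P3 3, P5 13, P4 7, P8 7.
P3 drops from 4 to 3.

P3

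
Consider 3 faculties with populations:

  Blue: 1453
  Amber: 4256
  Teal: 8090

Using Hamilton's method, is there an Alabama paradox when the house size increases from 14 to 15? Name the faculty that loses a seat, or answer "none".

At 14 seats: Blue 2, Amber 4, Teal 8.
At 15 seats: Blue 1, Amber 5, Teal 9.
Blue drops from 2 to 1.

Blue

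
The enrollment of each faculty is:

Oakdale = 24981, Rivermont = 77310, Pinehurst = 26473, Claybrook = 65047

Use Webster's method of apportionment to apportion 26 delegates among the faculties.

Oakdale 3, Rivermont 10, Pinehurst 4, Claybrook 9

Standard divisor 193811/26 ≈ 7454.269; standard quotas: Oakdale 3.351, Rivermont 10.371, Pinehurst 3.551, Claybrook 8.726.
Rounding to the nearest integer gives Oakdale 3, Rivermont 10, Pinehurst 4, Claybrook 9 — total 26, matching the house size, so no adjustment is needed.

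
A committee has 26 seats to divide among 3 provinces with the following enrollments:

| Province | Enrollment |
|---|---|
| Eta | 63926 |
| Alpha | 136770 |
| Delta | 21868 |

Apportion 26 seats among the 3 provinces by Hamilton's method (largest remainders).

Eta: 7; Alpha: 16; Delta: 3

The standard divisor is 222564/26 ≈ 8560.154.
Standard quotas: Eta 7.4679, Alpha 15.9775, Delta 2.5546.
Lower quotas: Eta 7, Alpha 15, Delta 2 (sum 24, leaving 2 seats).
Remainders in descending order: Alpha 0.9775, Delta 0.5546, Eta 0.4679.
Largest remainders: Alpha, Delta receive the extra seats.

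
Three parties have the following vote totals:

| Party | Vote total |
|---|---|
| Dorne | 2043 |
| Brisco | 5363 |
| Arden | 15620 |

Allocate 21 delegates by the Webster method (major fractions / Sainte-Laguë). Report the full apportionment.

Dorne 2; Brisco 5; Arden 14

Standard divisor 23026/21 ≈ 1096.476; standard quotas: Dorne 1.863, Brisco 4.891, Arden 14.246.
Rounding to the nearest integer gives Dorne 2, Brisco 5, Arden 14 — total 21, matching the house size, so no adjustment is needed.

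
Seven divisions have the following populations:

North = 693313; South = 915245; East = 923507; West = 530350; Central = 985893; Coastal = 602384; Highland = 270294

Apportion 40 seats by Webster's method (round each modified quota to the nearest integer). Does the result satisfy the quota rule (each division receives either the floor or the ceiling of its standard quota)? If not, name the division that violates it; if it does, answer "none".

Standard quotas: North 5.636, South 7.440, East 7.507, West 4.311, Central 8.014, Coastal 4.896, Highland 2.197.
Webster allocation: North 6, South 7, East 8, West 4, Central 8, Coastal 5, Highland 2.
Every allocation lies between the lower and upper quota.

none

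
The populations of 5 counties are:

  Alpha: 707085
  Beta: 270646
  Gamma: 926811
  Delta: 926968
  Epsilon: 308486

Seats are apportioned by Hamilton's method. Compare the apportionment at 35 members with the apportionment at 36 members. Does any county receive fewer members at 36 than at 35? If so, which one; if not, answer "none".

At 35 seats: Alpha 8, Beta 3, Gamma 10, Delta 10, Epsilon 4.
At 36 seats: Alpha 8, Beta 3, Gamma 11, Delta 11, Epsilon 3.
Epsilon drops from 4 to 3.

Epsilon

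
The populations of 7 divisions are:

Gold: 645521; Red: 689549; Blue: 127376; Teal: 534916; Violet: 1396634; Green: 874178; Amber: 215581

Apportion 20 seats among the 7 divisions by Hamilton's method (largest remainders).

The standard divisor is 4483755/20 ≈ 224187.75.
Standard quotas: Gold 2.8794, Red 3.0758, Blue 0.5682, Teal 2.3860, Violet 6.2298, Green 3.8993, Amber 0.9616.
Lower quotas: Gold 2, Red 3, Blue 0, Teal 2, Violet 6, Green 3, Amber 0 (sum 16, leaving 4 seats).
Remainders in descending order: Amber 0.9616, Green 0.8993, Gold 0.8794, Blue 0.5682, Teal 0.3860, Violet 0.2298, Red 0.0758.
Largest remainders: Amber, Green, Gold, Blue receive the extra seats.

Gold: 3; Red: 3; Blue: 1; Teal: 2; Violet: 6; Green: 4; Amber: 1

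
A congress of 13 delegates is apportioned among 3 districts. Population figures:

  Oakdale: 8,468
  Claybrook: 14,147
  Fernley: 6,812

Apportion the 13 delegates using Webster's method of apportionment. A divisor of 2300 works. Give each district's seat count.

With modified divisor 2300: modified quotas Oakdale 3.682, Claybrook 6.151, Fernley 2.962.
Rounding to the nearest integer: Oakdale 4, Claybrook 6, Fernley 3 (total 13).

Oakdale=4, Claybrook=6, Fernley=3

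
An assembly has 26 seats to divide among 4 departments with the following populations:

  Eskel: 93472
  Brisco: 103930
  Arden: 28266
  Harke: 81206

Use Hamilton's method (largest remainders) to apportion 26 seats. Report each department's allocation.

The standard divisor is 306874/26 ≈ 11802.846.
Standard quotas: Eskel 7.9194, Brisco 8.8055, Arden 2.3948, Harke 6.8802.
Lower quotas: Eskel 7, Brisco 8, Arden 2, Harke 6 (sum 23, leaving 3 seats).
Remainders in descending order: Eskel 0.9194, Harke 0.8802, Brisco 0.8055, Arden 0.3948.
Largest remainders: Eskel, Harke, Brisco receive the extra seats.

Eskel=8, Brisco=9, Arden=2, Harke=7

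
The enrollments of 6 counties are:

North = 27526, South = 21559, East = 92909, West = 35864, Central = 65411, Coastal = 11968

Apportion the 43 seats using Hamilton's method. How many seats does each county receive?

North 5, South 3, East 16, West 6, Central 11, Coastal 2

Total 255237; standard divisor 255237/43 ≈ 5935.744.
Standard quotas: North 4.6373, South 3.6321, East 15.6525, West 6.0420, Central 11.0198, Coastal 2.0163.
Lower quotas: North 4, South 3, East 15, West 6, Central 11, Coastal 2 (sum 41, leaving 2 seats).
Remainders in descending order: East 0.6525, North 0.6373, South 0.6321, West 0.0420, Central 0.0198, Coastal 0.0163.
Largest remainders: East, North receive the extra seats.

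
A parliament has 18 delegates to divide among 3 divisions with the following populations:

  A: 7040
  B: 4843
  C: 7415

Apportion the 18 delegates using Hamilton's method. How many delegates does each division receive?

A: 7, B: 4, C: 7

Total 19298; standard divisor 19298/18 ≈ 1072.111.
Standard quotas: A 6.5665, B 4.5173, C 6.9163.
Lower quotas: A 6, B 4, C 6 (sum 16, leaving 2 seats).
Remainders in descending order: C 0.9163, A 0.5665, B 0.5173.
Largest remainders: C, A receive the extra seats.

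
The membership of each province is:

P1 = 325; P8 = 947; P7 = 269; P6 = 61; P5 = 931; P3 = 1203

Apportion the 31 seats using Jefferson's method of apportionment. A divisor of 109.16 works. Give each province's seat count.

With modified divisor 109.16: modified quotas P1 2.977, P8 8.675, P7 2.464, P6 0.559, P5 8.529, P3 11.021.
Rounding down: P1 2, P8 8, P7 2, P6 0, P5 8, P3 11 (total 31).

P1 2, P8 8, P7 2, P6 0, P5 8, P3 11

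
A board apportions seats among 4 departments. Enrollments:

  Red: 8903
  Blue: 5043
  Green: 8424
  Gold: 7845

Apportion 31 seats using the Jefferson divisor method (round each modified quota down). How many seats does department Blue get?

5

Standard divisor 30215/31 ≈ 974.677; standard quotas: Red 9.134, Blue 5.174, Green 8.643, Gold 8.049.
Rounding down gives 9, 5, 8, 8 = 30 seats, so the divisor must be adjusted.
With modified divisor 900: modified quotas Red 9.892, Blue 5.603, Green 9.360, Gold 8.717.
Rounding down: Red 9, Blue 5, Green 9, Gold 8 (total 31).
Blue receives 5.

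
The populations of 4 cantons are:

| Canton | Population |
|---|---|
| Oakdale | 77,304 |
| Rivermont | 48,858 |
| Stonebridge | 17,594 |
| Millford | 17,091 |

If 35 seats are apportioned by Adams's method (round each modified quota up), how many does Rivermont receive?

Standard divisor 160847/35 ≈ 4595.629; standard quotas: Oakdale 16.821, Rivermont 10.631, Stonebridge 3.828, Millford 3.719.
Rounding up gives 17, 11, 4, 4 = 36 seats, so the divisor must be adjusted.
With modified divisor 4860: modified quotas Oakdale 15.906, Rivermont 10.053, Stonebridge 3.620, Millford 3.517.
Rounding up: Oakdale 16, Rivermont 11, Stonebridge 4, Millford 4 (total 35).
Rivermont receives 11.

11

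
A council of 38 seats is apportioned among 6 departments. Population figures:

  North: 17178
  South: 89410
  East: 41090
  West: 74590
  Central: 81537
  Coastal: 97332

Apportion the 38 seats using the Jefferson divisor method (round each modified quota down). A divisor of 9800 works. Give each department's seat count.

With modified divisor 9800: modified quotas North 1.753, South 9.123, East 4.193, West 7.611, Central 8.320, Coastal 9.932.
Rounding down: North 1, South 9, East 4, West 7, Central 8, Coastal 9 (total 38).

North=1; South=9; East=4; West=7; Central=8; Coastal=9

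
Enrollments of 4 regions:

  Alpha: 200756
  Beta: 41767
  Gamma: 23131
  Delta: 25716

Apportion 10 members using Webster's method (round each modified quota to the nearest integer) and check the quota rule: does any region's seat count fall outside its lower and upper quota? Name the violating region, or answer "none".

Standard quotas: Alpha 6.890, Beta 1.433, Gamma 0.794, Delta 0.883.
Webster allocation: Alpha 7, Beta 1, Gamma 1, Delta 1.
Every allocation lies between the lower and upper quota.

none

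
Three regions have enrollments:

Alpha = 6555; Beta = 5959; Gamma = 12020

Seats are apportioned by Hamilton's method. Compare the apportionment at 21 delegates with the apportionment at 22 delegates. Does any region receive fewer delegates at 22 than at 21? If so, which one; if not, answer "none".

none

At 21 seats: Alpha 6, Beta 5, Gamma 10.
At 22 seats: Alpha 6, Beta 5, Gamma 11.
No region's allocation decreased.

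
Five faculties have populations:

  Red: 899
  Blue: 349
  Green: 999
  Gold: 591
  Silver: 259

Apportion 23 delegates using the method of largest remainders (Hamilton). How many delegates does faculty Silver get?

2

Total 3097; standard divisor 3097/23 ≈ 134.652.
Standard quotas: Red 6.676, Blue 2.592, Green 7.419, Gold 4.389, Silver 1.923.
Lower quotas: Red 6, Blue 2, Green 7, Gold 4, Silver 1 (sum 20, leaving 3 seats).
Remainders in descending order: Silver 0.923, Red 0.676, Blue 0.592, Green 0.419, Gold 0.389.
Largest remainders: Silver, Red, Blue receive the extra seats.
Silver receives 2.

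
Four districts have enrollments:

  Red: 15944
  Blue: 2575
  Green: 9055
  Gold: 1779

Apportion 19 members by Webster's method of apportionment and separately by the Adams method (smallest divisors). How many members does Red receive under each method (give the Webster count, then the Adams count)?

Webster: Red 10, Blue 2, Green 6, Gold 1.
Adams: Red 9, Blue 2, Green 6, Gold 2.
Red gets 10 under Webster and 9 under Adams.

10 and 9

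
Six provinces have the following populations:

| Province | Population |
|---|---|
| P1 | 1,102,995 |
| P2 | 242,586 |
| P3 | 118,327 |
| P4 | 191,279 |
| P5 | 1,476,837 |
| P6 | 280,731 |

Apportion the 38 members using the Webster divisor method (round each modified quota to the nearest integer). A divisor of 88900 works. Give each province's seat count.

With modified divisor 88900: modified quotas P1 12.407, P2 2.729, P3 1.331, P4 2.152, P5 16.612, P6 3.158.
Rounding to the nearest integer: P1 12, P2 3, P3 1, P4 2, P5 17, P6 3 (total 38).

P1: 12; P2: 3; P3: 1; P4: 2; P5: 17; P6: 3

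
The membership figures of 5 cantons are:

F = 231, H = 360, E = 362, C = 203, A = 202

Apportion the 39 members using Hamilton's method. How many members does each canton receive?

F 7, H 10, E 10, C 6, A 6

Total 1358; standard divisor 1358/39 ≈ 34.821.
Standard quotas: F 6.634, H 10.339, E 10.396, C 5.830, A 5.801.
Lower quotas: F 6, H 10, E 10, C 5, A 5 (sum 36, leaving 3 seats).
Remainders in descending order: C 0.830, A 0.801, F 0.634, E 0.396, H 0.339.
The surplus seats go to C, A, F.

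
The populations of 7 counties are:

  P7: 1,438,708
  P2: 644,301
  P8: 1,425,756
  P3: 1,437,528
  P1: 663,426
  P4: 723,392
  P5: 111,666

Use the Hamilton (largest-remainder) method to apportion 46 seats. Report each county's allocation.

The standard divisor is 6444777/46 ≈ 140103.848.
Standard quotas: P7 10.2689, P2 4.5987, P8 10.1764, P3 10.2604, P1 4.7352, P4 5.1633, P5 0.7970.
Lower quotas: P7 10, P2 4, P8 10, P3 10, P1 4, P4 5, P5 0 (sum 43, leaving 3 seats).
Remainders in descending order: P5 0.7970, P1 0.7352, P2 0.5987, P7 0.2689, P3 0.2604, P8 0.1764, P4 0.1633.
The surplus seats go to P5, P1, P2.

P7 10; P2 5; P8 10; P3 10; P1 5; P4 5; P5 1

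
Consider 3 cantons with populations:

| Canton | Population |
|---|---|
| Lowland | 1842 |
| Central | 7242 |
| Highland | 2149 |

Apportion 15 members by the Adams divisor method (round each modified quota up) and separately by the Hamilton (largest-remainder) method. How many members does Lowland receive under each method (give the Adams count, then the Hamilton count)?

3 and 2

Adams: Lowland 3, Central 9, Highland 3.
Hamilton: Lowland 2, Central 10, Highland 3.
Lowland gets 3 under Adams and 2 under Hamilton.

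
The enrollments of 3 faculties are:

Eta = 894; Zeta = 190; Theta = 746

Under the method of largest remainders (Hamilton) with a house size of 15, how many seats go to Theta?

6

Standard divisor: 1830 ÷ 15 = 122.
Standard quotas: Eta 7.328, Zeta 1.557, Theta 6.115.
Lower quotas: Eta 7, Zeta 1, Theta 6 (sum 14, leaving 1 seat).
Remainders in descending order: Zeta 0.557, Eta 0.328, Theta 0.115.
Largest remainder: Zeta receives the extra seat.
Theta receives 6.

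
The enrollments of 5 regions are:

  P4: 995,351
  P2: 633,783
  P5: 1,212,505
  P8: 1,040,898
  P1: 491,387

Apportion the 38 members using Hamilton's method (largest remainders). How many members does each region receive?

The standard divisor is 4373924/38 ≈ 115103.263.
Standard quotas: P4 8.6475, P2 5.5062, P5 10.5341, P8 9.0432, P1 4.2691.
Lower quotas: P4 8, P2 5, P5 10, P8 9, P1 4 (sum 36, leaving 2 seats).
Remainders in descending order: P4 0.6475, P5 0.5341, P2 0.5062, P1 0.2691, P8 0.0432.
Largest remainders: P4, P5 receive the extra seats.

P4 9, P2 5, P5 11, P8 9, P1 4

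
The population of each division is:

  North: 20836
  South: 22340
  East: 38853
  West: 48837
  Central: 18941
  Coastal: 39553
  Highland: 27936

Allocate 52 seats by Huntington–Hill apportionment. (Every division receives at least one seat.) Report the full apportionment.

With divisor 4202: modified quotas North 4.959, South 5.317, East 9.246, West 11.622, Central 4.508, Coastal 9.413, Highland 6.648.
Geometric-mean thresholds: North √(4·5)=4.472, South √(5·6)=5.477, East √(9·10)=9.487, West √(11·12)=11.489, Central √(4·5)=4.472, Coastal √(9·10)=9.487, Highland √(6·7)=6.481.
Each quota rounded against its threshold gives North 5, South 5, East 9, West 12, Central 5, Coastal 9, Highland 7 (total 52).

North: 5, South: 5, East: 9, West: 12, Central: 5, Coastal: 9, Highland: 7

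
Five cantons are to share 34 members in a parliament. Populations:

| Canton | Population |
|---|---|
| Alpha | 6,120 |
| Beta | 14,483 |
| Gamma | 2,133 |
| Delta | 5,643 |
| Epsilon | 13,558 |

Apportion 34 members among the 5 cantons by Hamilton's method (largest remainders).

The standard divisor is 41937/34 ≈ 1233.441.
Standard quotas: Alpha 4.9617, Beta 11.7419, Gamma 1.7293, Delta 4.5750, Epsilon 10.9920.
Lower quotas: Alpha 4, Beta 11, Gamma 1, Delta 4, Epsilon 10 (sum 30, leaving 4 seats).
Remainders in descending order: Epsilon 0.9920, Alpha 0.9617, Beta 0.7419, Gamma 0.7293, Delta 0.5750.
The surplus seats go to Epsilon, Alpha, Beta, Gamma.

Alpha 5; Beta 12; Gamma 2; Delta 4; Epsilon 11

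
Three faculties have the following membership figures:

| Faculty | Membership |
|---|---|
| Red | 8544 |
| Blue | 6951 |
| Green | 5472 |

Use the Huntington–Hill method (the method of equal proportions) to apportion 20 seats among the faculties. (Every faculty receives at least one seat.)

Red 8, Blue 7, Green 5

With divisor 1040: modified quotas Red 8.215, Blue 6.684, Green 5.262.
Geometric-mean thresholds: Red √(8·9)=8.485, Blue √(6·7)=6.481, Green √(5·6)=5.477.
Each quota rounded against its threshold gives Red 8, Blue 7, Green 5 (total 20).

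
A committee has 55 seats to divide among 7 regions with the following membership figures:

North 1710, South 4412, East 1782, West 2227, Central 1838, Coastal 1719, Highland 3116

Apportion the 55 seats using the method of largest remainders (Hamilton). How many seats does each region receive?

Total 16804; standard divisor 16804/55 ≈ 305.527.
Standard quotas: North 5.597, South 14.441, East 5.833, West 7.289, Central 6.016, Coastal 5.626, Highland 10.199.
Lower quotas: North 5, South 14, East 5, West 7, Central 6, Coastal 5, Highland 10 (sum 52, leaving 3 seats).
Remainders in descending order: East 0.833, Coastal 0.626, North 0.597, South 0.441, West 0.289, Highland 0.199, Central 0.016.
Largest remainders: East, Coastal, North receive the extra seats.

North=6; South=14; East=6; West=7; Central=6; Coastal=6; Highland=10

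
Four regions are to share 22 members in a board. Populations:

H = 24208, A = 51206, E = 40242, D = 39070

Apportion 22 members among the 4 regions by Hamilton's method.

Total 154726; standard divisor 154726/22 = 7033.
Standard quotas: H 3.4421, A 7.2808, E 5.7219, D 5.5552.
Lower quotas: H 3, A 7, E 5, D 5 (sum 20, leaving 2 seats).
Remainders in descending order: E 0.7219, D 0.5552, H 0.4421, A 0.2808.
Largest remainders: E, D receive the extra seats.

H=3; A=7; E=6; D=6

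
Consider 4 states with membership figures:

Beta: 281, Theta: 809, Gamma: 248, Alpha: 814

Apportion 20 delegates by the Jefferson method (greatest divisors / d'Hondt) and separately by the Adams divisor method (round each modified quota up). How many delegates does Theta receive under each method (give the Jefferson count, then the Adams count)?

Jefferson: Beta 2, Theta 8, Gamma 2, Alpha 8.
Adams: Beta 3, Theta 7, Gamma 3, Alpha 7.
Theta gets 8 under Jefferson and 7 under Adams.

8 and 7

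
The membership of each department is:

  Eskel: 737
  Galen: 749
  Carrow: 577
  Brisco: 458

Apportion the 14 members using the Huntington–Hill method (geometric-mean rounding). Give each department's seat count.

With divisor 177: modified quotas Eskel 4.164, Galen 4.232, Carrow 3.260, Brisco 2.588.
Geometric-mean thresholds: Eskel √(4·5)=4.472, Galen √(4·5)=4.472, Carrow √(3·4)=3.464, Brisco √(2·3)=2.449.
Each quota rounded against its threshold gives Eskel 4, Galen 4, Carrow 3, Brisco 3 (total 14).

Eskel 4, Galen 4, Carrow 3, Brisco 3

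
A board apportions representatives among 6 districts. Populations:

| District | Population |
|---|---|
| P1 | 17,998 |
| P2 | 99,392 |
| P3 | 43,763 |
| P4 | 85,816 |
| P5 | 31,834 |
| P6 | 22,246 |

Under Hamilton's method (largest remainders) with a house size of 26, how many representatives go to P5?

Standard divisor: 301049 ÷ 26 ≈ 11578.808.
Standard quotas: P1 1.5544, P2 8.5840, P3 3.7796, P4 7.4115, P5 2.7493, P6 1.9213.
Lower quotas: P1 1, P2 8, P3 3, P4 7, P5 2, P6 1 (sum 22, leaving 4 seats).
Remainders in descending order: P6 0.9213, P3 0.7796, P5 0.7493, P2 0.5840, P1 0.5544, P4 0.4115.
The surplus seats go to P6, P3, P5, P2.
P5 receives 3.

3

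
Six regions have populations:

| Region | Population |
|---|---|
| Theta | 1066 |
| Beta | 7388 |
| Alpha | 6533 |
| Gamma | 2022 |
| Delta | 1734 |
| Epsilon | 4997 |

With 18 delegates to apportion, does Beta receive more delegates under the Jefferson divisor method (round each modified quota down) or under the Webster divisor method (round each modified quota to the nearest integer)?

Jefferson

Jefferson: Theta 0, Beta 6, Alpha 6, Gamma 1, Delta 1, Epsilon 4.
Webster: Theta 1, Beta 5, Alpha 5, Gamma 2, Delta 1, Epsilon 4.
Beta gets 6 under Jefferson and 5 under Webster.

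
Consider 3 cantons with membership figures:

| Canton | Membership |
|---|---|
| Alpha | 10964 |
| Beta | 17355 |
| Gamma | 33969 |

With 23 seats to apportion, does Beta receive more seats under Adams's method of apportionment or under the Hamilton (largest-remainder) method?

Adams

Adams: Alpha 4, Beta 7, Gamma 12.
Hamilton: Alpha 4, Beta 6, Gamma 13.
Beta gets 7 under Adams and 6 under Hamilton.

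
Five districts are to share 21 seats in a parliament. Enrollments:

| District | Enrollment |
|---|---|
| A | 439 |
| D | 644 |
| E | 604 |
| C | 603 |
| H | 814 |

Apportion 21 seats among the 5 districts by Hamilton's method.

Standard divisor: 3104 ÷ 21 ≈ 147.81.
Standard quotas: A 2.970, D 4.357, E 4.086, C 4.080, H 5.507.
Lower quotas: A 2, D 4, E 4, C 4, H 5 (sum 19, leaving 2 seats).
Remainders in descending order: A 0.970, H 0.507, D 0.357, E 0.086, C 0.080.
Largest remainders: A, H receive the extra seats.

A 3, D 4, E 4, C 4, H 6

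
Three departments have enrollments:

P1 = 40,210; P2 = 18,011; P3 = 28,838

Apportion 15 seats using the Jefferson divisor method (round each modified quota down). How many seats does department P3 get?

5

Standard divisor 87059/15 ≈ 5803.933; standard quotas: P1 6.928, P2 3.103, P3 4.969.
Rounding down gives 6, 3, 4 = 13 seats, so the divisor must be adjusted.
With modified divisor 5400: modified quotas P1 7.446, P2 3.335, P3 5.340.
Rounding down: P1 7, P2 3, P3 5 (total 15).
P3 receives 5.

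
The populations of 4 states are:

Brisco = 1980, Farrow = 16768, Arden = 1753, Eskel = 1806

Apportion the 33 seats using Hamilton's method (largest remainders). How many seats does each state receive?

Standard divisor: 22307 ÷ 33 ≈ 675.97.
Standard quotas: Brisco 2.9291, Farrow 24.8058, Arden 2.5933, Eskel 2.6717.
Lower quotas: Brisco 2, Farrow 24, Arden 2, Eskel 2 (sum 30, leaving 3 seats).
Remainders in descending order: Brisco 0.9291, Farrow 0.8058, Eskel 0.6717, Arden 0.5933.
The surplus seats go to Brisco, Farrow, Eskel.

Brisco=3; Farrow=25; Arden=2; Eskel=3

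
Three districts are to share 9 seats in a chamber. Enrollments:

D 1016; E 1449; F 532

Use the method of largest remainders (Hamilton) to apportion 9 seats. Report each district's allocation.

D: 3, E: 4, F: 2

The standard divisor is 2997/9 = 333.
Standard quotas: D 3.051, E 4.351, F 1.598.
Lower quotas: D 3, E 4, F 1 (sum 8, leaving 1 seat).
Remainders in descending order: F 0.598, E 0.351, D 0.051.
The surplus seat goes to F.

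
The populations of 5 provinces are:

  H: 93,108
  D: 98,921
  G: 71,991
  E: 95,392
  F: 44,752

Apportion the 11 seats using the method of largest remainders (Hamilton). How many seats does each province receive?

H 2, D 3, G 2, E 3, F 1

Total 404164; standard divisor 404164/11 ≈ 36742.182.
Standard quotas: H 2.5341, D 2.6923, G 1.9594, E 2.5963, F 1.2180.
Lower quotas: H 2, D 2, G 1, E 2, F 1 (sum 8, leaving 3 seats).
Remainders in descending order: G 0.9594, D 0.6923, E 0.5963, H 0.5341, F 0.2180.
Largest remainders: G, D, E receive the extra seats.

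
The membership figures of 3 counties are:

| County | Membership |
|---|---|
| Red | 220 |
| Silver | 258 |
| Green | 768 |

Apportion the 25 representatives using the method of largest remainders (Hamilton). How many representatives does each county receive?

Red 5, Silver 5, Green 15

The standard divisor is 1246/25 ≈ 49.84.
Standard quotas: Red 4.414, Silver 5.177, Green 15.409.
Lower quotas: Red 4, Silver 5, Green 15 (sum 24, leaving 1 seat).
Remainders in descending order: Red 0.414, Green 0.409, Silver 0.177.
The surplus seat goes to Red.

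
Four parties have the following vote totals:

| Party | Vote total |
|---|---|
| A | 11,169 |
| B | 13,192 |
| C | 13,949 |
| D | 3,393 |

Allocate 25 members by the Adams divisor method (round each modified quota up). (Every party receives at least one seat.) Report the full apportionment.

A 7, B 8, C 8, D 2

Standard divisor 41703/25 ≈ 1668.12; standard quotas: A 6.696, B 7.908, C 8.362, D 2.034.
Rounding up gives 7, 8, 9, 3 = 27 seats, so the divisor must be adjusted.
With modified divisor 1800: modified quotas A 6.205, B 7.329, C 7.749, D 1.885.
Rounding up: A 7, B 8, C 8, D 2 (total 25).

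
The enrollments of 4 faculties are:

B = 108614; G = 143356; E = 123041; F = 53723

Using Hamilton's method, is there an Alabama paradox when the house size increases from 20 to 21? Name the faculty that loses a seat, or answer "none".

none

At 20 seats: B 5, G 7, E 6, F 2.
At 21 seats: B 5, G 7, E 6, F 3.
No faculty's allocation decreased.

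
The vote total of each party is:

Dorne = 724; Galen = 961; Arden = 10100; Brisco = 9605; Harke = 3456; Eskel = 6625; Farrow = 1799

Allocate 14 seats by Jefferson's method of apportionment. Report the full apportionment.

Standard divisor 33270/14 ≈ 2376.429; standard quotas: Dorne 0.305, Galen 0.404, Arden 4.250, Brisco 4.042, Harke 1.454, Eskel 2.788, Farrow 0.757.
Rounding down gives 0, 0, 4, 4, 1, 2, 0 = 11 seats, so the divisor must be adjusted.
With modified divisor 1900: modified quotas Dorne 0.381, Galen 0.506, Arden 5.316, Brisco 5.055, Harke 1.819, Eskel 3.487, Farrow 0.947.
Rounding down: Dorne 0, Galen 0, Arden 5, Brisco 5, Harke 1, Eskel 3, Farrow 0 (total 14).

Dorne 0, Galen 0, Arden 5, Brisco 5, Harke 1, Eskel 3, Farrow 0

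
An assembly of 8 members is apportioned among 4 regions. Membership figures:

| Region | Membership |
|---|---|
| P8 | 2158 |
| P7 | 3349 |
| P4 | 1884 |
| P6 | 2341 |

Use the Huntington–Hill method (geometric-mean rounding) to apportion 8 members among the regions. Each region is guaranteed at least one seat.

With divisor 1350: modified quotas P8 1.599, P7 2.481, P4 1.396, P6 1.734.
Geometric-mean thresholds: P8 √(1·2)=1.414, P7 √(2·3)=2.449, P4 √(1·2)=1.414, P6 √(1·2)=1.414.
Each quota rounded against its threshold gives P8 2, P7 3, P4 1, P6 2 (total 8).

P8=2; P7=3; P4=1; P6=2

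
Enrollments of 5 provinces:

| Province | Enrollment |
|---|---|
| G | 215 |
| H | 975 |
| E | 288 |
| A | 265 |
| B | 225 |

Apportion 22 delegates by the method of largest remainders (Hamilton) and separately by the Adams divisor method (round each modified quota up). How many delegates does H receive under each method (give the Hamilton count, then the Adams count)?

11 and 10

Hamilton: G 2, H 11, E 3, A 3, B 3.
Adams: G 3, H 10, E 3, A 3, B 3.
H gets 11 under Hamilton and 10 under Adams.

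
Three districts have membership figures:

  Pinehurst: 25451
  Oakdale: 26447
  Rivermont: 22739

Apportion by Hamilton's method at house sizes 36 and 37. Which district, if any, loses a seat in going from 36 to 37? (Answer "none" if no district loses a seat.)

At 36 seats: Pinehurst 12, Oakdale 13, Rivermont 11.
At 37 seats: Pinehurst 13, Oakdale 13, Rivermont 11.
No district's allocation decreased.

none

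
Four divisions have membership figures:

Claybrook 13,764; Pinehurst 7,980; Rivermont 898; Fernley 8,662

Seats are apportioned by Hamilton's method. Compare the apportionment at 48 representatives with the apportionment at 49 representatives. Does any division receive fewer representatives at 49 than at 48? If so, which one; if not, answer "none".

At 48 seats: Claybrook 21, Pinehurst 12, Rivermont 2, Fernley 13.
At 49 seats: Claybrook 22, Pinehurst 12, Rivermont 1, Fernley 14.
Rivermont drops from 2 to 1.

Rivermont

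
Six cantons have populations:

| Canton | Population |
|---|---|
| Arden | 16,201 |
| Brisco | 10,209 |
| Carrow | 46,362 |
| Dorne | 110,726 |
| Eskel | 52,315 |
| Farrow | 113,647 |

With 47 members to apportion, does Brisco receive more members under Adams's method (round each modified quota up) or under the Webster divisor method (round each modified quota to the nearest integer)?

Adams

Adams: Arden 3, Brisco 2, Carrow 6, Dorne 14, Eskel 7, Farrow 15.
Webster: Arden 2, Brisco 1, Carrow 6, Dorne 15, Eskel 7, Farrow 16.
Brisco gets 2 under Adams and 1 under Webster.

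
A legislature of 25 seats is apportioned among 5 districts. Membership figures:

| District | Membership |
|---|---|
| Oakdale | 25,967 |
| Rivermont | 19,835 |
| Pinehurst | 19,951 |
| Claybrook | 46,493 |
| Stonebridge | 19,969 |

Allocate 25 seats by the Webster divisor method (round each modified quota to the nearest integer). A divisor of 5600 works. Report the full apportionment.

With modified divisor 5600: modified quotas Oakdale 4.637, Rivermont 3.542, Pinehurst 3.563, Claybrook 8.302, Stonebridge 3.566.
Rounding to the nearest integer: Oakdale 5, Rivermont 4, Pinehurst 4, Claybrook 8, Stonebridge 4 (total 25).

Oakdale: 5, Rivermont: 4, Pinehurst: 4, Claybrook: 8, Stonebridge: 4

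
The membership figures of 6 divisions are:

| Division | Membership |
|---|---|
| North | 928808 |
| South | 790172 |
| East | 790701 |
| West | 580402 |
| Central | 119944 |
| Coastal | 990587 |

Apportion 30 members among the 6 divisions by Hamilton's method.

North=6, South=6, East=6, West=4, Central=1, Coastal=7

Standard divisor: 4200614 ÷ 30 ≈ 140020.467.
Standard quotas: North 6.6334, South 5.6433, East 5.6470, West 4.1451, Central 0.8566, Coastal 7.0746.
Lower quotas: North 6, South 5, East 5, West 4, Central 0, Coastal 7 (sum 27, leaving 3 seats).
Remainders in descending order: Central 0.8566, East 0.6470, South 0.6433, North 0.6334, West 0.1451, Coastal 0.0746.
Largest remainders: Central, East, South receive the extra seats.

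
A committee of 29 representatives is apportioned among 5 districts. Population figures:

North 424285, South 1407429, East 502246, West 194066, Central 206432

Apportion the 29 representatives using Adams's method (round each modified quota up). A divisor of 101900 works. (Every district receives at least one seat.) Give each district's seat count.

With modified divisor 101900: modified quotas North 4.164, South 13.812, East 4.929, West 1.904, Central 2.026.
Rounding up: North 5, South 14, East 5, West 2, Central 3 (total 29).

North 5, South 14, East 5, West 2, Central 3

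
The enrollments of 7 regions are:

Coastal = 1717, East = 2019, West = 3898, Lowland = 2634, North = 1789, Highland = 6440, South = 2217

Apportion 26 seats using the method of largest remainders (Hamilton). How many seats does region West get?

5

Total 20714; standard divisor 20714/26 ≈ 796.692.
Standard quotas: Coastal 2.1552, East 2.5342, West 4.8927, Lowland 3.3062, North 2.2455, Highland 8.0834, South 2.7828.
Lower quotas: Coastal 2, East 2, West 4, Lowland 3, North 2, Highland 8, South 2 (sum 23, leaving 3 seats).
Remainders in descending order: West 0.8927, South 0.7828, East 0.5342, Lowland 0.3062, North 0.2455, Coastal 0.1552, Highland 0.0834.
The surplus seats go to West, South, East.
West receives 5.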